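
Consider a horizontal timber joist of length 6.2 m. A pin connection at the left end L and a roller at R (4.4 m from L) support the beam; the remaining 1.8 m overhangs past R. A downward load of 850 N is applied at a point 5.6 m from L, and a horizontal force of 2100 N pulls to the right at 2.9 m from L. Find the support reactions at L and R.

ΣM about L: R_y·4.4 − 850·5.6 = 0 → R_y = 4760/4.4 = 1081.82 ≈ 1082 N.
ΣF_y = 0: L_y + 1081.82 − 850 = 0 → L_y = -231.8 N.
ΣF_x = 0: L_x + 2100 = 0 → L_x = -2100 N.

L_x = -2100 N, L_y = -231.8 N, R_y = 1082 N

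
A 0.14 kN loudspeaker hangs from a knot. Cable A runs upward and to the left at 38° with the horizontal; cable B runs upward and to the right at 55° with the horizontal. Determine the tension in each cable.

ΣF_x = 0: −T_A·cos38° + T_B·cos55° = 0 → T_B = 1.37385·T_A.
ΣF_y = 0: T_A·sin38° + T_B·sin55° = 0.14.
Substitute: T_A·(0.615661 + 1.37385·0.819152) = 0.14 → T_A = 0.0804111 ≈ 0.08041 kN.
Then T_B = 1.37385 × 0.0804111 = 0.1105 kN.

T_A = 0.08041 kN, T_B = 0.1105 kN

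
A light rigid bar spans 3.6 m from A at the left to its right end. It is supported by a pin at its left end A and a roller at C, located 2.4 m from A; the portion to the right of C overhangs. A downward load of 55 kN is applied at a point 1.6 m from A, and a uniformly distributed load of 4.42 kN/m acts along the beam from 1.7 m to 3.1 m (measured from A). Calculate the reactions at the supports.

Resultant of the distributed load: 4.42 × 1.4 = 6.188 kN at 2.4 m from A.
Moments about A: C_y·2.4 − 55·1.6 − (4.42·1.4)·2.4 = 0 → C_y = 102.8512/2.4 = 42.8547 ≈ 42.85 kN.
ΣF_y = 0: A_y + 42.8547 − 55 − 4.42·1.4 = 0 → A_y = 18.33 kN.
ΣF_x = 0: no horizontal applied forces, so A_x = 0.

A_x = 0, A_y = 18.33 kN, C_y = 42.85 kN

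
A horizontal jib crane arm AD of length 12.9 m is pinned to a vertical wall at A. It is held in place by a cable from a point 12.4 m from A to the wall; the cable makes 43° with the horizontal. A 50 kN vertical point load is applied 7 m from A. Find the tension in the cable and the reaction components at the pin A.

ΣM about A: T·sin43°·12.4 − 50·7 = 0 → T = 350/(12.4·0.681998) = 41.3869 ≈ 41.39 kN.
ΣF_x = 0: A_x − T·cos43° = 0 → A_x = 41.3869 × 0.731354 = 30.27 kN.
ΣF_y = 0: A_y + T·sin43° − 50 = 0 → A_y = 50 − 41.3869 × 0.681998 = 21.77 kN.

T = 41.39 kN, A_x = 30.27 kN, A_y = 21.77 kN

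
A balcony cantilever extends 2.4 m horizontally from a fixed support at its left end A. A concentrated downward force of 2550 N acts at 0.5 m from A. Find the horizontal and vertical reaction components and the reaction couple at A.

A_x = 0, A_y = 2550 N, M_A = 1275 N·m

ΣF_x = 0: A_x = 0.
ΣF_y = 0: A_y − 2550 = 0 → A_y = 2550 N.
ΣM about A: M_A − 2550·0.5 = 0 → M_A = 1275 N·m.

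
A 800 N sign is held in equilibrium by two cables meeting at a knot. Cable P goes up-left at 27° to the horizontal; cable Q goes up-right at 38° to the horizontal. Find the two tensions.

T_P = 695.6 N, T_Q = 786.5 N

ΣF_x = 0: −T_P·cos27° + T_Q·cos38° = 0 → T_Q = 1.1307·T_P.
ΣF_y = 0: T_P·sin27° + T_Q·sin38° = 800.
Substitute: T_P·(0.45399 + 1.1307·0.615661) = 800 → T_P = 695.581 ≈ 695.6 N.
Then T_Q = 1.1307 × 695.581 = 786.5 N.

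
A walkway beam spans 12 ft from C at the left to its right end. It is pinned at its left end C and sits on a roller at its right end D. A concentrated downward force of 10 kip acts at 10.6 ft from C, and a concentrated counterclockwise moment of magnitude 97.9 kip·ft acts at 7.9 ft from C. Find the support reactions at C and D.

Moments about C: D_y·12 − 10·10.6 + 97.9 = 0 → D_y = 8.1/12 = 0.6750 kip.
ΣF_y = 0: C_y + 0.675 − 10 = 0 → C_y = 9.325 kip.
ΣF_x = 0: no horizontal applied forces, so C_x = 0.

C_x = 0, C_y = 9.325 kip, D_y = 0.6750 kip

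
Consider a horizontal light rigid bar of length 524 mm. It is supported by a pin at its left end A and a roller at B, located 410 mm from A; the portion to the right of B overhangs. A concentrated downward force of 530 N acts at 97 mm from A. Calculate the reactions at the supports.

Moments about A: B_y·410 − 530·97 = 0 → B_y = 51410/410 = 125.39 ≈ 125.4 N.
ΣF_y = 0: A_y + 125.39 − 530 = 0 → A_y = 404.6 N.
ΣF_x = 0: no horizontal applied forces, so A_x = 0.

A_x = 0, A_y = 404.6 N, B_y = 125.4 N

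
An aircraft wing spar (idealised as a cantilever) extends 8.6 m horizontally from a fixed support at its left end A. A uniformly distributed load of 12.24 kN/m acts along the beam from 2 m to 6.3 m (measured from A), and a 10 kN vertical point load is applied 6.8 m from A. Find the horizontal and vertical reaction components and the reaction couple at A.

Resultant of the distributed load: 12.24 × 4.3 = 52.632 kN at 4.15 m from A.
ΣF_x = 0: A_x = 0.
ΣF_y = 0: A_y − 12.24·4.3 − 10 = 0 → A_y = 62.63 kN.
ΣM about A: M_A − (12.24·4.3)·4.15 − 10·6.8 = 0 → M_A = 286.4 kN·m.

A_x = 0, A_y = 62.63 kN, M_A = 286.4 kN·m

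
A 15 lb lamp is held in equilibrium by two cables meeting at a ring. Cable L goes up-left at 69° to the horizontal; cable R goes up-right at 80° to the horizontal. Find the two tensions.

ΣF_x = 0: −T_L·cos69° + T_R·cos80° = 0 → T_R = 2.06376·T_L.
ΣF_y = 0: T_L·sin69° + T_R·sin80° = 15.
Substitute: T_L·(0.93358 + 2.06376·0.984808) = 15 → T_L = 5.05734 ≈ 5.057 lb.
Then T_R = 2.06376 × 5.05734 = 10.44 lb.

T_L = 5.057 lb, T_R = 10.44 lb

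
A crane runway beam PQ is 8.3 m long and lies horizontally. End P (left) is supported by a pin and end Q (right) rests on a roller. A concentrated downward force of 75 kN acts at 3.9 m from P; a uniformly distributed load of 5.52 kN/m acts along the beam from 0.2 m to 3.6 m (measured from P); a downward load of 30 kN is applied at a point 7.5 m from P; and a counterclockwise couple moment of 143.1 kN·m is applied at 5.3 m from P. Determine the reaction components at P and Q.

Resultant of the distributed load: 5.52 × 3.4 = 18.768 kN at 1.9 m from P.
Taking moments about P: Q_y·8.3 − 75·3.9 − (5.52·3.4)·1.9 − 30·7.5 + 143.1 = 0 → Q_y = 410.0592/8.3 = 49.4047 ≈ 49.40 kN.
ΣF_y = 0: P_y + 49.4047 − 75 − 5.52·3.4 − 30 = 0 → P_y = 74.36 kN.
ΣF_x = 0: no horizontal applied forces, so P_x = 0.

P_x = 0, P_y = 74.36 kN, Q_y = 49.40 kN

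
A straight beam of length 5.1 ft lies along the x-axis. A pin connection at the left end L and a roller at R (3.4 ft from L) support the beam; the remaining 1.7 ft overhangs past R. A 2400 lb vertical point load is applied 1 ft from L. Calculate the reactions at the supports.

Moments about L: R_y·3.4 − 2400·1 = 0 → R_y = 2400/3.4 = 705.882 ≈ 705.9 lb.
ΣF_y = 0: L_y + 705.882 − 2400 = 0 → L_y = 1694 lb.
ΣF_x = 0: no horizontal applied forces, so L_x = 0.

L_x = 0, L_y = 1694 lb, R_y = 705.9 lb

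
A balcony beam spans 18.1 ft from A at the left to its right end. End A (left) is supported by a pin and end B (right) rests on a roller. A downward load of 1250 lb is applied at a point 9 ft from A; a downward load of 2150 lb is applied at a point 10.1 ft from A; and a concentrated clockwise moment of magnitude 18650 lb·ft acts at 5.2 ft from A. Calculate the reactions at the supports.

Taking moments about A: B_y·18.1 − 1250·9 − 2150·10.1 − 18650 = 0 → B_y = 51615/18.1 = 2851.66 ≈ 2852 lb.
ΣF_y = 0: A_y + 2851.66 − 1250 − 2150 = 0 → A_y = 548.3 lb.
ΣF_x = 0: no horizontal applied forces, so A_x = 0.

A_x = 0, A_y = 548.3 lb, B_y = 2852 lb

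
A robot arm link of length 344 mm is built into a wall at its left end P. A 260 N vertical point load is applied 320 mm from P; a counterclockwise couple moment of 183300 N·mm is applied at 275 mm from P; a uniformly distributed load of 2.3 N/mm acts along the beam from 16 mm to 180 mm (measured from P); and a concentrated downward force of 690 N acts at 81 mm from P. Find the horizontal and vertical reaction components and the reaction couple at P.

P_x = 0, P_y = 1327 N, M_P = -7244 N·mm

Resultant of the distributed load: 2.3 × 164 = 377.2 N at 98 mm from P.
ΣF_x = 0: P_x = 0.
ΣF_y = 0: P_y − 260 − 2.3·164 − 690 = 0 → P_y = 1327 N.
ΣM about P: M_P − 260·320 + 183300 − (2.3·164)·98 − 690·81 = 0 → M_P = -7244 N·mm.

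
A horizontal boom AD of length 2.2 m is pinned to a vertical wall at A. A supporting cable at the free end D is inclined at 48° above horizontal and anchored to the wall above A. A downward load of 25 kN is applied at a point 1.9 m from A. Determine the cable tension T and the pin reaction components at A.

ΣM about A: T·sin48°·2.2 − 25·1.9 = 0 → T = 47.5/(2.2·0.743145) = 29.0534 ≈ 29.05 kN.
ΣF_x = 0: A_x − T·cos48° = 0 → A_x = 29.0534 × 0.669131 = 19.44 kN.
ΣF_y = 0: A_y + T·sin48° − 25 = 0 → A_y = 25 − 29.0534 × 0.743145 = 3.409 kN.

T = 29.05 kN, A_x = 19.44 kN, A_y = 3.409 kN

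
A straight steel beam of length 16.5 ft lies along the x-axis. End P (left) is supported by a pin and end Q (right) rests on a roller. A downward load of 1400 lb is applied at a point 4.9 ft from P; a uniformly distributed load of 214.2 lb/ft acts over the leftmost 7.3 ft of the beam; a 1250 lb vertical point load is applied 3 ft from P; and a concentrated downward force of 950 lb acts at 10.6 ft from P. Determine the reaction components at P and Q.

P_x = 0, P_y = 3564 lb, Q_y = 1599 lb

Resultant of the distributed load: 214.2 × 7.3 = 1563.66 lb at 3.65 ft from P.
Taking moments about P: Q_y·16.5 − 1400·4.9 − (214.2·7.3)·3.65 − 1250·3 − 950·10.6 = 0 → Q_y = 26387.359/16.5 = 1599.23 ≈ 1599 lb.
ΣF_y = 0: P_y + 1599.23 − 1400 − 214.2·7.3 − 1250 − 950 = 0 → P_y = 3564 lb.
ΣF_x = 0: no horizontal applied forces, so P_x = 0.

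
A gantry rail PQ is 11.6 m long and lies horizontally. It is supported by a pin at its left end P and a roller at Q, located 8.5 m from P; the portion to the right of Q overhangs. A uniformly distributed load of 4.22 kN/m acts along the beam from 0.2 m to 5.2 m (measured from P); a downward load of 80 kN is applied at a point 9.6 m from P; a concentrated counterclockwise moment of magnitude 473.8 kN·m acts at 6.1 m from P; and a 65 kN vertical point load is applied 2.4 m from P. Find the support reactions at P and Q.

Resultant of the distributed load: 4.22 × 5 = 21.1 kN at 2.7 m from P.
ΣM about P: Q_y·8.5 − (4.22·5)·2.7 − 80·9.6 + 473.8 − 65·2.4 = 0 → Q_y = 507.17/8.5 = 59.6671 ≈ 59.67 kN.
ΣF_y = 0: P_y + 59.6671 − 4.22·5 − 80 − 65 = 0 → P_y = 106.4 kN.
ΣF_x = 0: no horizontal applied forces, so P_x = 0.

P_x = 0, P_y = 106.4 kN, Q_y = 59.67 kN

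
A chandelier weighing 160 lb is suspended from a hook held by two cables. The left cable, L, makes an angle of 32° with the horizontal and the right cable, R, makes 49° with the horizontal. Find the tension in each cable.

T_L = 106.3 lb, T_R = 137.4 lb

ΣF_x = 0: −T_L·cos32° + T_R·cos49° = 0 → T_R = 1.29264·T_L.
ΣF_y = 0: T_L·sin32° + T_R·sin49° = 160.
Substitute: T_L·(0.529919 + 1.29264·0.75471) = 160 → T_L = 106.278 ≈ 106.3 lb.
Then T_R = 1.29264 × 106.278 = 137.4 lb.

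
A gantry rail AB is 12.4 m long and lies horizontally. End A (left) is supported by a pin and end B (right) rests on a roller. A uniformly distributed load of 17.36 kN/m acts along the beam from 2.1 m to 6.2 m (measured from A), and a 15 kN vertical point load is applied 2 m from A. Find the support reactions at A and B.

A_x = 0, A_y = 59.94 kN, B_y = 26.24 kN

Resultant of the distributed load: 17.36 × 4.1 = 71.176 kN at 4.15 m from A.
Moments about A: B_y·12.4 − (17.36·4.1)·4.15 − 15·2 = 0 → B_y = 325.3804/12.4 = 26.2404 ≈ 26.24 kN.
ΣF_y = 0: A_y + 26.2404 − 17.36·4.1 − 15 = 0 → A_y = 59.94 kN.
ΣF_x = 0: no horizontal applied forces, so A_x = 0.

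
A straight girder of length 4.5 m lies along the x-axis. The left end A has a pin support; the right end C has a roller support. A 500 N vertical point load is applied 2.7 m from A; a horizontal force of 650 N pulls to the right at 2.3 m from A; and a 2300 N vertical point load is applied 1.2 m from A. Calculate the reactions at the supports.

Taking moments about A: C_y·4.5 − 500·2.7 − 2300·1.2 = 0 → C_y = 4110/4.5 = 913.333 ≈ 913.3 N.
ΣF_y = 0: A_y + 913.333 − 500 − 2300 = 0 → A_y = 1887 N.
ΣF_x = 0: A_x + 650 = 0 → A_x = -650.0 N.

A_x = -650.0 N, A_y = 1887 N, C_y = 913.3 N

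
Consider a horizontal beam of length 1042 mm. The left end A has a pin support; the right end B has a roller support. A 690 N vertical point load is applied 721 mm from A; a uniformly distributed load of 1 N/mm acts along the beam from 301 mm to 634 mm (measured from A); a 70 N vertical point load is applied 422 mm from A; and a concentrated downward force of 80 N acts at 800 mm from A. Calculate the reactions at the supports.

A_x = 0, A_y = 456.4 N, B_y = 716.6 N

Resultant of the distributed load: 1 × 333 = 333 N at 467.5 mm from A.
Moments about A: B_y·1042 − 690·721 − (1·333)·467.5 − 70·422 − 80·800 = 0 → B_y = 746707.5/1042 = 716.61 ≈ 716.6 N.
ΣF_y = 0: A_y + 716.61 − 690 − 1·333 − 70 − 80 = 0 → A_y = 456.4 N.
ΣF_x = 0: no horizontal applied forces, so A_x = 0.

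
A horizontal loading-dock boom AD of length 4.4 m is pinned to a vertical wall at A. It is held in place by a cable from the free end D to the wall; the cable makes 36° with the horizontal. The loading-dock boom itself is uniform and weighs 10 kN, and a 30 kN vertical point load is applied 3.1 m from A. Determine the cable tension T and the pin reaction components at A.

T = 44.47 kN, A_x = 35.97 kN, A_y = 13.86 kN

ΣM about A: T·sin36°·4.4 − 10·2.2 − 30·3.1 = 0 → T = 115/(4.4·0.587785) = 44.4659 ≈ 44.47 kN.
ΣF_x = 0: A_x − T·cos36° = 0 → A_x = 44.4659 × 0.809017 = 35.97 kN.
ΣF_y = 0: A_y + T·sin36° − 10 − 30 = 0 → A_y = 40 − 44.4659 × 0.587785 = 13.86 kN.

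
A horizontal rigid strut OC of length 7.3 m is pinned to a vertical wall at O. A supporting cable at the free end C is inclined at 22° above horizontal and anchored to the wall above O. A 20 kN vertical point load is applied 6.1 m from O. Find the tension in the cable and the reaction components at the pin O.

T = 44.61 kN, O_x = 41.36 kN, O_y = 3.288 kN

ΣM about O: T·sin22°·7.3 − 20·6.1 = 0 → T = 122/(7.3·0.374607) = 44.613 ≈ 44.61 kN.
ΣF_x = 0: O_x − T·cos22° = 0 → O_x = 44.613 × 0.927184 = 41.36 kN.
ΣF_y = 0: O_y + T·sin22° − 20 = 0 → O_y = 20 − 44.613 × 0.374607 = 3.288 kN.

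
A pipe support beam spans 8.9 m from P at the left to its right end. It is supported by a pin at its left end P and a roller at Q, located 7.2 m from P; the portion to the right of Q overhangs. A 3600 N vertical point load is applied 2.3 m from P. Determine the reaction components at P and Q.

P_x = 0, P_y = 2450 N, Q_y = 1150 N

ΣM about P: Q_y·7.2 − 3600·2.3 = 0 → Q_y = 8280/7.2 = 1150 N.
ΣF_y = 0: P_y + 1150 − 3600 = 0 → P_y = 2450 N.
ΣF_x = 0: no horizontal applied forces, so P_x = 0.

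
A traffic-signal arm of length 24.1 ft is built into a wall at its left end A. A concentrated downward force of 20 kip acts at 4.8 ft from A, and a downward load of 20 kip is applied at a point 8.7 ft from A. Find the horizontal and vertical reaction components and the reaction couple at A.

A_x = 0, A_y = 40.00 kip, M_A = 270.0 kip·ft

ΣF_x = 0: A_x = 0.
ΣF_y = 0: A_y − 20 − 20 = 0 → A_y = 40.00 kip.
ΣM about A: M_A − 20·4.8 − 20·8.7 = 0 → M_A = 270.0 kip·ft.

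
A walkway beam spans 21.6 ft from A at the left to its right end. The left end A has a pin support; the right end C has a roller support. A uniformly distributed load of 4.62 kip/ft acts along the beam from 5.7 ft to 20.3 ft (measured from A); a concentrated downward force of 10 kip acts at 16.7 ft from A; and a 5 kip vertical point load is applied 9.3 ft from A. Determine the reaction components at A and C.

A_x = 0, A_y = 31.97 kip, C_y = 50.48 kip

Resultant of the distributed load: 4.62 × 14.6 = 67.452 kip at 13 ft from A.
Taking moments about A: C_y·21.6 − (4.62·14.6)·13 − 10·16.7 − 5·9.3 = 0 → C_y = 1090.376/21.6 = 50.4804 ≈ 50.48 kip.
ΣF_y = 0: A_y + 50.4804 − 4.62·14.6 − 10 − 5 = 0 → A_y = 31.97 kip.
ΣF_x = 0: no horizontal applied forces, so A_x = 0.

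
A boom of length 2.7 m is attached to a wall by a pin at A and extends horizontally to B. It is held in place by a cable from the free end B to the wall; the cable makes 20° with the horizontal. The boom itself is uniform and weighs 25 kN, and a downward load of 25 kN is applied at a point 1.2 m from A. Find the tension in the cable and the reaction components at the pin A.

T = 69.03 kN, A_x = 64.87 kN, A_y = 26.39 kN

ΣM about A: T·sin20°·2.7 − 25·1.35 − 25·1.2 = 0 → T = 63.75/(2.7·0.34202) = 69.0343 ≈ 69.03 kN.
ΣF_x = 0: A_x − T·cos20° = 0 → A_x = 69.0343 × 0.939693 = 64.87 kN.
ΣF_y = 0: A_y + T·sin20° − 25 − 25 = 0 → A_y = 50 − 69.0343 × 0.34202 = 26.39 kN.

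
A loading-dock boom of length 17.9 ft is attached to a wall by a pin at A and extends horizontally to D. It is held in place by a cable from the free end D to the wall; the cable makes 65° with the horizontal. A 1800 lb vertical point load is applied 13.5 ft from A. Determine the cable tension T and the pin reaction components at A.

T = 1498 lb, A_x = 633.0 lb, A_y = 442.5 lb

ΣM about A: T·sin65°·17.9 − 1800·13.5 = 0 → T = 24300/(17.9·0.906308) = 1497.88 ≈ 1498 lb.
ΣF_x = 0: A_x − T·cos65° = 0 → A_x = 1497.88 × 0.422618 = 633.0 lb.
ΣF_y = 0: A_y + T·sin65° − 1800 = 0 → A_y = 1800 − 1497.88 × 0.906308 = 442.5 lb.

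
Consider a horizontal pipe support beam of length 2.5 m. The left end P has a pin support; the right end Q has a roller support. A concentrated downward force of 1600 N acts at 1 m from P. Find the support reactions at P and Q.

Moments about P: Q_y·2.5 − 1600·1 = 0 → Q_y = 1600/2.5 = 640.0 N.
ΣF_y = 0: P_y + 640 − 1600 = 0 → P_y = 960.0 N.
ΣF_x = 0: no horizontal applied forces, so P_x = 0.

P_x = 0, P_y = 960.0 N, Q_y = 640.0 N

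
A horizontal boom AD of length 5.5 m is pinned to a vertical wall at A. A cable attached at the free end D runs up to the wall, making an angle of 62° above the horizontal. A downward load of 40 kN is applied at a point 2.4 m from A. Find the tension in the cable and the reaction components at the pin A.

ΣM about A: T·sin62°·5.5 − 40·2.4 = 0 → T = 96/(5.5·0.882948) = 19.7685 ≈ 19.77 kN.
ΣF_x = 0: A_x − T·cos62° = 0 → A_x = 19.7685 × 0.469472 = 9.281 kN.
ΣF_y = 0: A_y + T·sin62° − 40 = 0 → A_y = 40 − 19.7685 × 0.882948 = 22.55 kN.

T = 19.77 kN, A_x = 9.281 kN, A_y = 22.55 kN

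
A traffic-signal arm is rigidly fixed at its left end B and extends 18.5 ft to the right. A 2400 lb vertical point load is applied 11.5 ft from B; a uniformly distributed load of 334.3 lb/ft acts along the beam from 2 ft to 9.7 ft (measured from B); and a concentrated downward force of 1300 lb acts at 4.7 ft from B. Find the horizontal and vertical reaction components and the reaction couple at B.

B_x = 0, B_y = 6274 lb, M_B = 48770 lb·ft

Resultant of the distributed load: 334.3 × 7.7 = 2574.11 lb at 5.85 ft from B.
ΣF_x = 0: B_x = 0.
ΣF_y = 0: B_y − 2400 − 334.3·7.7 − 1300 = 0 → B_y = 6274 lb.
ΣM about B: M_B − 2400·11.5 − (334.3·7.7)·5.85 − 1300·4.7 = 0 → M_B = 48770 lb·ft.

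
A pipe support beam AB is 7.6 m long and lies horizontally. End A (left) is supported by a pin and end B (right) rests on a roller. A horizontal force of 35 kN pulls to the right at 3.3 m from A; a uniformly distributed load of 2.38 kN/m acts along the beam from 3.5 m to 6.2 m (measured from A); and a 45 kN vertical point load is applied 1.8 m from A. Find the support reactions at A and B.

A_x = -35.00 kN, A_y = 36.67 kN, B_y = 14.76 kN

Resultant of the distributed load: 2.38 × 2.7 = 6.426 kN at 4.85 m from A.
ΣM about A: B_y·7.6 − (2.38·2.7)·4.85 − 45·1.8 = 0 → B_y = 112.1661/7.6 = 14.7587 ≈ 14.76 kN.
ΣF_y = 0: A_y + 14.7587 − 2.38·2.7 − 45 = 0 → A_y = 36.67 kN.
ΣF_x = 0: A_x + 35 = 0 → A_x = -35.00 kN.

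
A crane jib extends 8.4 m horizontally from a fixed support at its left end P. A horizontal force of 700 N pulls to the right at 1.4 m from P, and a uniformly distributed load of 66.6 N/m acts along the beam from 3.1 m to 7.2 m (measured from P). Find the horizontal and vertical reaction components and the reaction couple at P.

Resultant of the distributed load: 66.6 × 4.1 = 273.06 N at 5.15 m from P.
ΣF_x = 0: P_x + 700 = 0 → P_x = -700.0 N.
ΣF_y = 0: P_y − 66.6·4.1 = 0 → P_y = 273.1 N.
ΣM about P: M_P − (66.6·4.1)·5.15 = 0 → M_P = 1406 N·m.

P_x = -700.0 N, P_y = 273.1 N, M_P = 1406 N·m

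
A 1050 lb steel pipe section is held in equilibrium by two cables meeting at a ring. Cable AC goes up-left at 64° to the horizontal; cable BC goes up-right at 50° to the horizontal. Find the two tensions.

T_AC = 738.8 lb, T_BC = 503.8 lb

ΣF_x = 0: −T_AC·cos64° + T_BC·cos50° = 0 → T_BC = 0.681984·T_AC.
ΣF_y = 0: T_AC·sin64° + T_BC·sin50° = 1050.
Substitute: T_AC·(0.898794 + 0.681984·0.766044) = 1050 → T_AC = 738.8 lb.
Then T_BC = 0.681984 × 738.8 = 503.8 lb.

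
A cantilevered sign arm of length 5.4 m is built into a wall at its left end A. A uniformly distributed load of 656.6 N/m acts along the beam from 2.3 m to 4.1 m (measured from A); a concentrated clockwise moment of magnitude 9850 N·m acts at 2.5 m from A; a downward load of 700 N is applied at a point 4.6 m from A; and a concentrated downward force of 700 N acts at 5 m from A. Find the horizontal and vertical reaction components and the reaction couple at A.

Resultant of the distributed load: 656.6 × 1.8 = 1181.88 N at 3.2 m from A.
ΣF_x = 0: A_x = 0.
ΣF_y = 0: A_y − 656.6·1.8 − 700 − 700 = 0 → A_y = 2582 N.
ΣM about A: M_A − (656.6·1.8)·3.2 − 9850 − 700·4.6 − 700·5 = 0 → M_A = 20350 N·m.

A_x = 0, A_y = 2582 N, M_A = 20350 N·m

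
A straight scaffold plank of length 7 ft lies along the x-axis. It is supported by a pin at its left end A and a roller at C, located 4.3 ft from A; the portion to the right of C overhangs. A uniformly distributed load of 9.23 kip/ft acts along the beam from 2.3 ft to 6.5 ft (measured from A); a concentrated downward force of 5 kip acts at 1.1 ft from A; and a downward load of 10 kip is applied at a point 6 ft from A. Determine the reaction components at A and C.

A_x = 0, A_y = -1.134 kip, C_y = 54.90 kip

Resultant of the distributed load: 9.23 × 4.2 = 38.766 kip at 4.4 ft from A.
ΣM about A: C_y·4.3 − (9.23·4.2)·4.4 − 5·1.1 − 10·6 = 0 → C_y = 236.0704/4.3 = 54.9001 ≈ 54.90 kip.
ΣF_y = 0: A_y + 54.9001 − 9.23·4.2 − 5 − 10 = 0 → A_y = -1.134 kip.
ΣF_x = 0: no horizontal applied forces, so A_x = 0.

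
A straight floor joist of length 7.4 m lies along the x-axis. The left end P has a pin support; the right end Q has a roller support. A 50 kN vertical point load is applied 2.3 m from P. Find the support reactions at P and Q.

P_x = 0, P_y = 34.46 kN, Q_y = 15.54 kN

Taking moments about P: Q_y·7.4 − 50·2.3 = 0 → Q_y = 115/7.4 = 15.5405 ≈ 15.54 kN.
ΣF_y = 0: P_y + 15.5405 − 50 = 0 → P_y = 34.46 kN.
ΣF_x = 0: no horizontal applied forces, so P_x = 0.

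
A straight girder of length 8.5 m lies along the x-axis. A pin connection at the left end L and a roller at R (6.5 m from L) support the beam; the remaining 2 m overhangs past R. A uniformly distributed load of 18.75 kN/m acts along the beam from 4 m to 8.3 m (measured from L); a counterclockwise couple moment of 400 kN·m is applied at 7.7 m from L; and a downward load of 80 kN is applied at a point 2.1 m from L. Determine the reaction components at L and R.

L_x = 0, L_y = 120.0 kN, R_y = 40.59 kN

Resultant of the distributed load: 18.75 × 4.3 = 80.625 kN at 6.15 m from L.
ΣM about L: R_y·6.5 − (18.75·4.3)·6.15 + 400 − 80·2.1 = 0 → R_y = 263.84375/6.5 = 40.5913 ≈ 40.59 kN.
ΣF_y = 0: L_y + 40.5913 − 18.75·4.3 − 80 = 0 → L_y = 120.0 kN.
ΣF_x = 0: no horizontal applied forces, so L_x = 0.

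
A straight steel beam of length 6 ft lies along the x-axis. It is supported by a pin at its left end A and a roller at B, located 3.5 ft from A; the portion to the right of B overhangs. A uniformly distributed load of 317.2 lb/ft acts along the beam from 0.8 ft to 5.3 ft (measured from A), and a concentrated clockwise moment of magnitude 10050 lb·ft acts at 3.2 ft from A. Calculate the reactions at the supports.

Resultant of the distributed load: 317.2 × 4.5 = 1427.4 lb at 3.05 ft from A.
Moments about A: B_y·3.5 − (317.2·4.5)·3.05 − 10050 = 0 → B_y = 14403.57/3.5 = 4115.31 ≈ 4115 lb.
ΣF_y = 0: A_y + 4115.31 − 317.2·4.5 = 0 → A_y = -2688 lb.
ΣF_x = 0: no horizontal applied forces, so A_x = 0.

A_x = 0, A_y = -2688 lb, B_y = 4115 lb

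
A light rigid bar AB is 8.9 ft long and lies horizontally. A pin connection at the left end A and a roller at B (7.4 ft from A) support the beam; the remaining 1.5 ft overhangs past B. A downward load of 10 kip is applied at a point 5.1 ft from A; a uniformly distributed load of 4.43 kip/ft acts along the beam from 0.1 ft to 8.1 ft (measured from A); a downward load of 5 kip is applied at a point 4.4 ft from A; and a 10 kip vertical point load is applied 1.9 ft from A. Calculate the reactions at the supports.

A_x = 0, A_y = 28.37 kip, B_y = 32.07 kip

Resultant of the distributed load: 4.43 × 8 = 35.44 kip at 4.1 ft from A.
Taking moments about A: B_y·7.4 − 10·5.1 − (4.43·8)·4.1 − 5·4.4 − 10·1.9 = 0 → B_y = 237.304/7.4 = 32.0681 ≈ 32.07 kip.
ΣF_y = 0: A_y + 32.0681 − 10 − 4.43·8 − 5 − 10 = 0 → A_y = 28.37 kip.
ΣF_x = 0: no horizontal applied forces, so A_x = 0.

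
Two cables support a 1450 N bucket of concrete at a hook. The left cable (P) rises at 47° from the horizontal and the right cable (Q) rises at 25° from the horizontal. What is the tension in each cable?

T_P = 1382 N, T_Q = 1040 N

ΣF_x = 0: −T_P·cos47° + T_Q·cos25° = 0 → T_Q = 0.752502·T_P.
ΣF_y = 0: T_P·sin47° + T_Q·sin25° = 1450.
Substitute: T_P·(0.731354 + 0.752502·0.422618) = 1450 → T_P = 1381.78 ≈ 1382 N.
Then T_Q = 0.752502 × 1381.78 = 1040 N.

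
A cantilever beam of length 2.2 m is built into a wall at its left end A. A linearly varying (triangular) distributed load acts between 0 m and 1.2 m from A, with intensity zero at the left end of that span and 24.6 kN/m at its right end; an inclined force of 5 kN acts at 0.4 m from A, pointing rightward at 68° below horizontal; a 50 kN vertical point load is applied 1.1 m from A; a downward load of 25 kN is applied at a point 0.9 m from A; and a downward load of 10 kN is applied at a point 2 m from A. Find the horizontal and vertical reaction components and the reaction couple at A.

A_x = -1.873 kN, A_y = 104.4 kN, M_A = 111.2 kN·m

Resultant of the triangular load: ½ × 24.6 × 1.2 = 14.76 kN, acting at 0.8 m from A (one-third of the span from the peak).
ΣF_x = 0: A_x + 5·cos68° = 0 → A_x = -1.873 kN.
ΣF_y = 0: A_y − ½·24.6·1.2 − 5·sin68° − 50 − 25 − 10 = 0 → A_y = 104.4 kN.
ΣM about A: M_A − (½·24.6·1.2)·0.8 − 5·sin68°·0.4 − 50·1.1 − 25·0.9 − 10·2 = 0 → M_A = 111.2 kN·m.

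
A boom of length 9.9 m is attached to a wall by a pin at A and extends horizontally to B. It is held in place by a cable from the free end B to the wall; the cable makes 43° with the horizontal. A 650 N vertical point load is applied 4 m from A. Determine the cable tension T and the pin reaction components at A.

T = 385.1 N, A_x = 281.6 N, A_y = 387.4 N

ΣM about A: T·sin43°·9.9 − 650·4 = 0 → T = 2600/(9.9·0.681998) = 385.084 ≈ 385.1 N.
ΣF_x = 0: A_x − T·cos43° = 0 → A_x = 385.084 × 0.731354 = 281.6 N.
ΣF_y = 0: A_y + T·sin43° − 650 = 0 → A_y = 650 − 385.084 × 0.681998 = 387.4 N.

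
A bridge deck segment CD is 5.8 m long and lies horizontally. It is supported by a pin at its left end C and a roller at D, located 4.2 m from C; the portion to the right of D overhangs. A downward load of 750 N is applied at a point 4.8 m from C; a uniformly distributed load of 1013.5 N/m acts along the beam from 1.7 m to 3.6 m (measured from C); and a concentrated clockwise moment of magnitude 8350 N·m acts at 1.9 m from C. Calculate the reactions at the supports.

C_x = 0, C_y = -1385 N, D_y = 4060 N

Resultant of the distributed load: 1013.5 × 1.9 = 1925.65 N at 2.65 m from C.
ΣM about C: D_y·4.2 − 750·4.8 − (1013.5·1.9)·2.65 − 8350 = 0 → D_y = 17052.9725/4.2 = 4060.23 ≈ 4060 N.
ΣF_y = 0: C_y + 4060.23 − 750 − 1013.5·1.9 = 0 → C_y = -1385 N.
ΣF_x = 0: no horizontal applied forces, so C_x = 0.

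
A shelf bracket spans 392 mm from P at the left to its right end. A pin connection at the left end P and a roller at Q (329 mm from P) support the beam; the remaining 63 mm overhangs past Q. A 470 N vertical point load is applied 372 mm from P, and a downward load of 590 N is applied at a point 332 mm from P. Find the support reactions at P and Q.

Moments about P: Q_y·329 − 470·372 − 590·332 = 0 → Q_y = 370720/329 = 1126.81 ≈ 1127 N.
ΣF_y = 0: P_y + 1126.81 − 470 − 590 = 0 → P_y = -66.81 N.
ΣF_x = 0: no horizontal applied forces, so P_x = 0.

P_x = 0, P_y = -66.81 N, Q_y = 1127 N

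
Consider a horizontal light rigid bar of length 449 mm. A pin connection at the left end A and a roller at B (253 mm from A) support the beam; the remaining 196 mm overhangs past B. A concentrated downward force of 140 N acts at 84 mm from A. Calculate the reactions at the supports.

ΣM about A: B_y·253 − 140·84 = 0 → B_y = 11760/253 = 46.4822 ≈ 46.48 N.
ΣF_y = 0: A_y + 46.4822 − 140 = 0 → A_y = 93.52 N.
ΣF_x = 0: no horizontal applied forces, so A_x = 0.

A_x = 0, A_y = 93.52 N, B_y = 46.48 N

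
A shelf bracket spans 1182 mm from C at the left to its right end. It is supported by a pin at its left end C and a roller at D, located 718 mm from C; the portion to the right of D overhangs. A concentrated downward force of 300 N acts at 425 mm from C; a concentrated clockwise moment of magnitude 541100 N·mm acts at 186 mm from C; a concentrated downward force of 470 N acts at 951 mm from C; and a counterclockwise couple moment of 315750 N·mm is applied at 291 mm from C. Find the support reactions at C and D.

ΣM about C: D_y·718 − 300·425 − 541100 − 470·951 + 315750 = 0 → D_y = 799820/718 = 1113.96 ≈ 1114 N.
ΣF_y = 0: C_y + 1113.96 − 300 − 470 = 0 → C_y = -344.0 N.
ΣF_x = 0: no horizontal applied forces, so C_x = 0.

C_x = 0, C_y = -344.0 N, D_y = 1114 N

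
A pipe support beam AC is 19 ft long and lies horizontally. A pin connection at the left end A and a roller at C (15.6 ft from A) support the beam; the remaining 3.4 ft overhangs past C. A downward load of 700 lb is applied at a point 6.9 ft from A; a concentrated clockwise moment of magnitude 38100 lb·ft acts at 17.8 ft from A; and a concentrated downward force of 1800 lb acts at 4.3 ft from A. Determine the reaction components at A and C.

Taking moments about A: C_y·15.6 − 700·6.9 − 38100 − 1800·4.3 = 0 → C_y = 50670/15.6 = 3248.08 ≈ 3248 lb.
ΣF_y = 0: A_y + 3248.08 − 700 − 1800 = 0 → A_y = -748.1 lb.
ΣF_x = 0: no horizontal applied forces, so A_x = 0.

A_x = 0, A_y = -748.1 lb, C_y = 3248 lb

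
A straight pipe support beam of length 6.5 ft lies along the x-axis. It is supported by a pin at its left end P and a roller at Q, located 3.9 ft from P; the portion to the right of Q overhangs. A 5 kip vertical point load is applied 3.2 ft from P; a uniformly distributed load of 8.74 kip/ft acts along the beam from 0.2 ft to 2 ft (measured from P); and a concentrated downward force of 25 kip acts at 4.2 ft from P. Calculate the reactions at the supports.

P_x = 0, P_y = 10.27 kip, Q_y = 35.46 kip

Resultant of the distributed load: 8.74 × 1.8 = 15.732 kip at 1.1 ft from P.
ΣM about P: Q_y·3.9 − 5·3.2 − (8.74·1.8)·1.1 − 25·4.2 = 0 → Q_y = 138.3052/3.9 = 35.4629 ≈ 35.46 kip.
ΣF_y = 0: P_y + 35.4629 − 5 − 8.74·1.8 − 25 = 0 → P_y = 10.27 kip.
ΣF_x = 0: no horizontal applied forces, so P_x = 0.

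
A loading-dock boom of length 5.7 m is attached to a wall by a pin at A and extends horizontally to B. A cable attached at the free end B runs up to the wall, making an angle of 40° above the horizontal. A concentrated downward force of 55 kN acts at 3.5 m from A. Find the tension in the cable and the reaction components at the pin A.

T = 52.54 kN, A_x = 40.25 kN, A_y = 21.23 kN

ΣM about A: T·sin40°·5.7 − 55·3.5 = 0 → T = 192.5/(5.7·0.642788) = 52.5398 ≈ 52.54 kN.
ΣF_x = 0: A_x − T·cos40° = 0 → A_x = 52.5398 × 0.766044 = 40.25 kN.
ΣF_y = 0: A_y + T·sin40° − 55 = 0 → A_y = 55 − 52.5398 × 0.642788 = 21.23 kN.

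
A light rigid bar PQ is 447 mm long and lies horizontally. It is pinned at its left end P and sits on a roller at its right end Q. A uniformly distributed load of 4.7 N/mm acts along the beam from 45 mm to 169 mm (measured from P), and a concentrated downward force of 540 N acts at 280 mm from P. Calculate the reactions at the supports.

P_x = 0, P_y = 645.0 N, Q_y = 477.8 N

Resultant of the distributed load: 4.7 × 124 = 582.8 N at 107 mm from P.
ΣM about P: Q_y·447 − (4.7·124)·107 − 540·280 = 0 → Q_y = 213559.6/447 = 477.762 ≈ 477.8 N.
ΣF_y = 0: P_y + 477.762 − 4.7·124 − 540 = 0 → P_y = 645.0 N.
ΣF_x = 0: no horizontal applied forces, so P_x = 0.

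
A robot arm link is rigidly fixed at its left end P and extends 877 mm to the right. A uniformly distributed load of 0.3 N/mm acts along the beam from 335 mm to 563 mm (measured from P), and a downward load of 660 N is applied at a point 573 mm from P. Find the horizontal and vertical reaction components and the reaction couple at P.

Resultant of the distributed load: 0.3 × 228 = 68.4 N at 449 mm from P.
ΣF_x = 0: P_x = 0.
ΣF_y = 0: P_y − 0.3·228 − 660 = 0 → P_y = 728.4 N.
ΣM about P: M_P − (0.3·228)·449 − 660·573 = 0 → M_P = 408900 N·mm.

P_x = 0, P_y = 728.4 N, M_P = 408900 N·mm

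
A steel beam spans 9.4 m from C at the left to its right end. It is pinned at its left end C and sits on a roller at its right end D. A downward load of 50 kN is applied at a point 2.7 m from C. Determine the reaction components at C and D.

C_x = 0, C_y = 35.64 kN, D_y = 14.36 kN

Taking moments about C: D_y·9.4 − 50·2.7 = 0 → D_y = 135/9.4 = 14.3617 ≈ 14.36 kN.
ΣF_y = 0: C_y + 14.3617 − 50 = 0 → C_y = 35.64 kN.
ΣF_x = 0: no horizontal applied forces, so C_x = 0.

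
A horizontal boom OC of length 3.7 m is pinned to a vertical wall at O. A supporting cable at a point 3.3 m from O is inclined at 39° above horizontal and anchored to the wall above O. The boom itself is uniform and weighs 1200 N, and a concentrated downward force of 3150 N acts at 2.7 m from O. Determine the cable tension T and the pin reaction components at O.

T = 5164 N, O_x = 4013 N, O_y = 1100 N

ΣM about O: T·sin39°·3.3 − 1200·1.85 − 3150·2.7 = 0 → T = 10725/(3.3·0.62932) = 5164.3 ≈ 5164 N.
ΣF_x = 0: O_x − T·cos39° = 0 → O_x = 5164.3 × 0.777146 = 4013 N.
ΣF_y = 0: O_y + T·sin39° − 1200 − 3150 = 0 → O_y = 4350 − 5164.3 × 0.62932 = 1100 N.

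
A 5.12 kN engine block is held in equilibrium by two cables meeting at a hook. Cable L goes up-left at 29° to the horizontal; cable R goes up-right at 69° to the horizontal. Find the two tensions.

T_L = 1.853 kN, T_R = 4.522 kN

ΣF_x = 0: −T_L·cos29° + T_R·cos69° = 0 → T_R = 2.44056·T_L.
ΣF_y = 0: T_L·sin29° + T_R·sin69° = 5.12.
Substitute: T_L·(0.48481 + 2.44056·0.93358) = 5.12 → T_L = 1.85288 ≈ 1.853 kN.
Then T_R = 2.44056 × 1.85288 = 4.522 kN.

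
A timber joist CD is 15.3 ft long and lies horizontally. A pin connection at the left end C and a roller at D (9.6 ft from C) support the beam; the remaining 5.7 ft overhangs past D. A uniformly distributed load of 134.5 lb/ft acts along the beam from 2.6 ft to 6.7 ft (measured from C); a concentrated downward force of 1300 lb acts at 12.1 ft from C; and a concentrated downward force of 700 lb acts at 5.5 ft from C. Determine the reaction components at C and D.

C_x = 0, C_y = 244.8 lb, D_y = 2307 lb

Resultant of the distributed load: 134.5 × 4.1 = 551.45 lb at 4.65 ft from C.
ΣM about C: D_y·9.6 − (134.5·4.1)·4.65 − 1300·12.1 − 700·5.5 = 0 → D_y = 22144.2425/9.6 = 2306.69 ≈ 2307 lb.
ΣF_y = 0: C_y + 2306.69 − 134.5·4.1 − 1300 − 700 = 0 → C_y = 244.8 lb.
ΣF_x = 0: no horizontal applied forces, so C_x = 0.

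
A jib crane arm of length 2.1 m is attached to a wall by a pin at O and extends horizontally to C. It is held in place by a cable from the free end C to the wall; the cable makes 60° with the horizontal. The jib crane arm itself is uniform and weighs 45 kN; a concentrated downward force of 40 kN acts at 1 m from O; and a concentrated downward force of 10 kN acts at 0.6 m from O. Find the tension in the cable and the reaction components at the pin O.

T = 51.27 kN, O_x = 25.64 kN, O_y = 50.60 kN

ΣM about O: T·sin60°·2.1 − 45·1.05 − 40·1 − 10·0.6 = 0 → T = 93.25/(2.1·0.866025) = 51.2742 ≈ 51.27 kN.
ΣF_x = 0: O_x − T·cos60° = 0 → O_x = 51.2742 × 0.5 = 25.64 kN.
ΣF_y = 0: O_y + T·sin60° − 45 − 40 − 10 = 0 → O_y = 95 − 51.2742 × 0.866025 = 50.60 kN.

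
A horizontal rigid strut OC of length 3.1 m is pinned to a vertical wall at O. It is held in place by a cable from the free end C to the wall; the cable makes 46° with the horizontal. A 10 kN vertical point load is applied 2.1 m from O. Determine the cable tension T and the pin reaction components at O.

ΣM about O: T·sin46°·3.1 − 10·2.1 = 0 → T = 21/(3.1·0.71934) = 9.41723 ≈ 9.417 kN.
ΣF_x = 0: O_x − T·cos46° = 0 → O_x = 9.41723 × 0.694658 = 6.542 kN.
ΣF_y = 0: O_y + T·sin46° − 10 = 0 → O_y = 10 − 9.41723 × 0.71934 = 3.226 kN.

T = 9.417 kN, O_x = 6.542 kN, O_y = 3.226 kN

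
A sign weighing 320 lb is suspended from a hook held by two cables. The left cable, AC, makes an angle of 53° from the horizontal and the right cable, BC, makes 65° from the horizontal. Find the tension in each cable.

ΣF_x = 0: −T_AC·cos53° + T_BC·cos65° = 0 → T_BC = 1.42402·T_AC.
ΣF_y = 0: T_AC·sin53° + T_BC·sin65° = 320.
Substitute: T_AC·(0.798636 + 1.42402·0.906308) = 320 → T_AC = 153.166 ≈ 153.2 lb.
Then T_BC = 1.42402 × 153.166 = 218.1 lb.

T_AC = 153.2 lb, T_BC = 218.1 lb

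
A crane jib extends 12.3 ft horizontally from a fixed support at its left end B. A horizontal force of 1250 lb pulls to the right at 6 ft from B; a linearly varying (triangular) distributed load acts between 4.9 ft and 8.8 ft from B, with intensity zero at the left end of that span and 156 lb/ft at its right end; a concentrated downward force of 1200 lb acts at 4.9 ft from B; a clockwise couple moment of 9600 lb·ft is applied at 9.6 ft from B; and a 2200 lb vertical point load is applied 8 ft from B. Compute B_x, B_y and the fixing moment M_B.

Resultant of the triangular load: ½ × 156 × 3.9 = 304.2 lb, acting at 7.5 ft from B (one-third of the span from the peak).
ΣF_x = 0: B_x + 1250 = 0 → B_x = -1250 lb.
ΣF_y = 0: B_y − ½·156·3.9 − 1200 − 2200 = 0 → B_y = 3704 lb.
ΣM about B: M_B − (½·156·3.9)·7.5 − 1200·4.9 − 9600 − 2200·8 = 0 → M_B = 35360 lb·ft.

B_x = -1250 lb, B_y = 3704 lb, M_B = 35360 lb·ft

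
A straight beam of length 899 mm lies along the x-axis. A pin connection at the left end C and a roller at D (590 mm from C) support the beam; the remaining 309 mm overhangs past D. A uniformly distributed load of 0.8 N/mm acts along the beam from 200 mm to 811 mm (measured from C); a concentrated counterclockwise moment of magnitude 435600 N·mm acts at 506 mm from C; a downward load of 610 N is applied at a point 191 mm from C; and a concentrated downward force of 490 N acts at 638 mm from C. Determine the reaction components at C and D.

C_x = 0, C_y = 1181 N, D_y = 407.8 N

Resultant of the distributed load: 0.8 × 611 = 488.8 N at 505.5 mm from C.
ΣM about C: D_y·590 − (0.8·611)·505.5 + 435600 − 610·191 − 490·638 = 0 → D_y = 240618.4/590 = 407.828 ≈ 407.8 N.
ΣF_y = 0: C_y + 407.828 − 0.8·611 − 610 − 490 = 0 → C_y = 1181 N.
ΣF_x = 0: no horizontal applied forces, so C_x = 0.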